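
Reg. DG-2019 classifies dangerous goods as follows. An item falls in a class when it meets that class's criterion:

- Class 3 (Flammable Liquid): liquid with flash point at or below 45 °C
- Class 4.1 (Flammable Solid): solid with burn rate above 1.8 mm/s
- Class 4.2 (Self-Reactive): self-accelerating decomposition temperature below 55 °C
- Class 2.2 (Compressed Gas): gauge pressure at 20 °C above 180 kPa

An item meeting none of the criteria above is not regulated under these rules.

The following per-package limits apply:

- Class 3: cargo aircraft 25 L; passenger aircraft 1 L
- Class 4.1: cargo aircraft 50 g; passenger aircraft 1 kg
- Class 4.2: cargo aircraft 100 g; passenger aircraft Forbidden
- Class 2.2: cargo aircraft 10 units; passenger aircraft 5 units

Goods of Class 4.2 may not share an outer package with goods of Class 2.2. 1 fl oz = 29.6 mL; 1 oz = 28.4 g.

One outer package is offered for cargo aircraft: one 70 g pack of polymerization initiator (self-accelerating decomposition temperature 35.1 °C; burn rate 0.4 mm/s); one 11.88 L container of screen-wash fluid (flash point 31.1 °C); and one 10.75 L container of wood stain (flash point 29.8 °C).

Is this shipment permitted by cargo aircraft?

The polymerization initiator has self-accelerating decomposition temperature 35.1 °C, which is < 55 °C, so it is Class 4.2 (Self-Reactive).
Flash point 31.1 °C meets the Class 3 criterion (Flammable Liquid), so the screen-wash fluid is Class 3.
Flash point 29.8 °C meets the Class 3 criterion (Flammable Liquid), so the wood stain is Class 3.
Class 4.2 quantity: 70 g.
70 g ≤ 100 g (cargo aircraft limit, Class 4.2) — within limit.
Class 3 net quantity: 11.88 L + 10.75 L = 22.63 L.
22.63 L is within the cargo aircraft limit of 25 L for Class 3.
The segregation rule (Class 4.2 with Class 2.2) does not apply to Class 4.2 with Class 3.
Every hazard class is within its cargo aircraft limit and no segregation rule is violated.

Yes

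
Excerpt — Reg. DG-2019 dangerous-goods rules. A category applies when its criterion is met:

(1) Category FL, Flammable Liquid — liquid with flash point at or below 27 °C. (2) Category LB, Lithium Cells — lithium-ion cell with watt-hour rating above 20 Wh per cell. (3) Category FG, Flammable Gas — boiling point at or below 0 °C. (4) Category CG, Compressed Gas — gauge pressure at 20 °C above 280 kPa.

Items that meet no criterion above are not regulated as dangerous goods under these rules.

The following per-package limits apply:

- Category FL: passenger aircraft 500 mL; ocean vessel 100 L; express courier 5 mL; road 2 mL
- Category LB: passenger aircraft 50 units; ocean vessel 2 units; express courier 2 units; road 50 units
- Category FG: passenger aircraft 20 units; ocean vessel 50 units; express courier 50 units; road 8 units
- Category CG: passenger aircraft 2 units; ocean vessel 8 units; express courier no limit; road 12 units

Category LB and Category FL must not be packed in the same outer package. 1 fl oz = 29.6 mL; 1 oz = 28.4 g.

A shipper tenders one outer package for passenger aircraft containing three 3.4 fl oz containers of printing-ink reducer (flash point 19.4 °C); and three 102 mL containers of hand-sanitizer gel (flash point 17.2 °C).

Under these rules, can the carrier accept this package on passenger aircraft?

Printing-ink reducer: flash point 19.4 °C ≤ 27 °C → Category FL (Flammable Liquid).
The hand-sanitizer gel has flash point 17.2 °C, which is ≤ 27 °C, so it is Category FL (Flammable Liquid).
Category FL net quantity: (three 3.4 fl oz containers = 301.92 mL) + (three 102 mL containers = 306 mL) = 607.92 mL.
607.92 mL exceeds the passenger aircraft limit of 500 mL for Category FL.

No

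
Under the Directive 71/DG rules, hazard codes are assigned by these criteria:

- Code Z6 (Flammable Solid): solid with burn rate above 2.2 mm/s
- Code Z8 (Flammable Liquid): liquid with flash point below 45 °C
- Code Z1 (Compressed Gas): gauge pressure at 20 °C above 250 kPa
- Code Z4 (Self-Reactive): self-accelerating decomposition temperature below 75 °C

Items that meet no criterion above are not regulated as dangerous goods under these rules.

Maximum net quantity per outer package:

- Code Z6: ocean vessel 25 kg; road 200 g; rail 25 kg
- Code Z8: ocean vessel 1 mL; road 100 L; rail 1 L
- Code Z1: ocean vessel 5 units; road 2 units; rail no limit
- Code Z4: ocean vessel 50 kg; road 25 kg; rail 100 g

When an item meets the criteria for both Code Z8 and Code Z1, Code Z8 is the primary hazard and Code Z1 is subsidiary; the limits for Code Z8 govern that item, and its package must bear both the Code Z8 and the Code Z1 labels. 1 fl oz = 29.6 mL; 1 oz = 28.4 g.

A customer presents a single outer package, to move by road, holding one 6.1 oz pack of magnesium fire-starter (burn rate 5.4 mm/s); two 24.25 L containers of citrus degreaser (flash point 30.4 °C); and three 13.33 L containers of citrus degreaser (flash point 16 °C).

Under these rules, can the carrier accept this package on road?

Magnesium fire-starter: burn rate 5.4 mm/s > 2.2 mm/s → Code Z6 (Flammable Solid).
The citrus degreaser has flash point 30.4 °C, which is < 45 °C, so it is Code Z8 (Flammable Liquid).
Flash point 16 °C meets the Code Z8 criterion (Flammable Liquid), so the citrus degreaser is Code Z8.
Total Code Z8: (two 24.25 L containers = 48.5 L) + (three 13.33 L containers = 39.99 L) = 88.49 L.
88.49 L is within the road limit of 100 L for Code Z8.
Code Z6 quantity: one 6.1 oz pack = 173.24 g.
173.24 g is within the road limit of 200 g for Code Z6.
Every hazard code is within its road limit and no segregation rule is violated.

Yes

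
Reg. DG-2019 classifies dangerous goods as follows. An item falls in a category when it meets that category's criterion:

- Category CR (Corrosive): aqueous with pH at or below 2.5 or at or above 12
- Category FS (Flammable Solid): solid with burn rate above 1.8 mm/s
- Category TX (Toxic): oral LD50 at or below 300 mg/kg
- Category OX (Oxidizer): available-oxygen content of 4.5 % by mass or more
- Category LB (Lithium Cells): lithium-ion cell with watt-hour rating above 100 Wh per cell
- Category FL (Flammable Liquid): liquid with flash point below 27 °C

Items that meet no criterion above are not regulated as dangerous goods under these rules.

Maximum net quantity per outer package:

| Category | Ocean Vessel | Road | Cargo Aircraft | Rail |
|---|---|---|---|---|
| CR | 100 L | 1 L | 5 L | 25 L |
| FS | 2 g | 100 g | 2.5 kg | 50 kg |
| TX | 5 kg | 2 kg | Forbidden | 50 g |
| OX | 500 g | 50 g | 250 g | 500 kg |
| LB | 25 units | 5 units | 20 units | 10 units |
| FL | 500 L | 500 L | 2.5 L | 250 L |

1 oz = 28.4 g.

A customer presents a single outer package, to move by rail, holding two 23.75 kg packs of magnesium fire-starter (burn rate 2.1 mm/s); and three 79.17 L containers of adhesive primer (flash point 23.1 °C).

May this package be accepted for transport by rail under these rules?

Yes

Burn rate 2.1 mm/s meets the Category FS criterion (Flammable Solid), so the magnesium fire-starter is Category FS.
The adhesive primer has flash point 23.1 °C, which is < 27 °C, so it is Category FL (Flammable Liquid).
Category FS quantity: two 23.75 kg packs = 47.5 kg.
That is within the Category FS rail limit of 50 kg.
Category FL quantity: three 79.17 L containers = 237.51 L.
That is within the Category FL rail limit of 250 L.
Every hazard category is within its rail limit and no segregation rule is violated.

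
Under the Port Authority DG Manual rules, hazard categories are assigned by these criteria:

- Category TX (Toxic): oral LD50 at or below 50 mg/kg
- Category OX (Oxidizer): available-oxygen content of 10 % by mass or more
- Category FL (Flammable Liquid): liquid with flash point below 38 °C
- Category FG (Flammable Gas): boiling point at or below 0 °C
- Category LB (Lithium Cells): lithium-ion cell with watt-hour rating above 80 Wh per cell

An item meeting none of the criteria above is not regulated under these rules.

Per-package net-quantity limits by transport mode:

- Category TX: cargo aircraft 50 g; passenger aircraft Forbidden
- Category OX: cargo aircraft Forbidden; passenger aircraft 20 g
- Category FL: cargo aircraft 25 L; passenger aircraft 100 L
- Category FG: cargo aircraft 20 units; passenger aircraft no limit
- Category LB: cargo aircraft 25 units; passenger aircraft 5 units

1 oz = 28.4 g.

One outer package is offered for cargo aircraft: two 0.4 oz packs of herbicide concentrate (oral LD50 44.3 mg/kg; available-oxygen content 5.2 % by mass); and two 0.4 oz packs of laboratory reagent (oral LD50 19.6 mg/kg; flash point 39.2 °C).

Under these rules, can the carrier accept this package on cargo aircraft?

Yes

The herbicide concentrate has oral LD50 44.3 mg/kg, which is ≤ 50 mg/kg, so it is Category TX (Toxic).
Oral LD50 19.6 mg/kg meets the Category TX criterion (Toxic), so the laboratory reagent is Category TX.
Total Category TX: (two 0.4 oz packs = 22.72 g) + (two 0.4 oz packs = 22.72 g) = 45.44 g.
45.44 g is within the cargo aircraft limit of 50 g for Category TX.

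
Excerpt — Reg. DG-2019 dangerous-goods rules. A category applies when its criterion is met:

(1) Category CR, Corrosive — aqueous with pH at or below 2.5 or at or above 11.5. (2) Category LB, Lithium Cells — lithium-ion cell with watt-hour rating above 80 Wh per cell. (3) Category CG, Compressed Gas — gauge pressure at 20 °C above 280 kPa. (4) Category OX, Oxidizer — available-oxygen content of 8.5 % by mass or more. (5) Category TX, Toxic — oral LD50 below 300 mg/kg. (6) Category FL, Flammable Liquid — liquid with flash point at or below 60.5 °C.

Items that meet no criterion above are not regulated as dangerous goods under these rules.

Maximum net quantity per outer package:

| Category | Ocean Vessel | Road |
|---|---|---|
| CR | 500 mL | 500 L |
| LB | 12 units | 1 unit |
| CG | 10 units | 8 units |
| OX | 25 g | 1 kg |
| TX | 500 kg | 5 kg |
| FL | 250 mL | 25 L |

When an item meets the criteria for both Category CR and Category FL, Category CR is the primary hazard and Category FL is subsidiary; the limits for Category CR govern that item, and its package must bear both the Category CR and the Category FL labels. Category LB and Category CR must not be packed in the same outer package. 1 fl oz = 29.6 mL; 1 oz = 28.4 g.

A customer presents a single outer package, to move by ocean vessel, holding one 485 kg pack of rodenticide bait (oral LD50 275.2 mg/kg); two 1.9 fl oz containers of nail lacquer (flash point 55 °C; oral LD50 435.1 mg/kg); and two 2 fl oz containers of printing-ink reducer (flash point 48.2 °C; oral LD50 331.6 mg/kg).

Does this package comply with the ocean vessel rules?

Yes

Rodenticide bait: oral LD50 275.2 mg/kg < 300 mg/kg → Category TX (Toxic).
Nail lacquer: flash point 55 °C ≤ 60.5 °C → Category FL (Flammable Liquid).
Printing-ink reducer: flash point 48.2 °C ≤ 60.5 °C → Category FL (Flammable Liquid).
Category TX quantity: 485 kg.
485 kg ≤ 500 kg (ocean vessel limit, Category TX) — within limit.
Total Category FL: (two 1.9 fl oz containers = 112.48 mL) + (two 2 fl oz containers = 118.4 mL) = 230.88 mL.
That is within the Category FL ocean vessel limit of 250 mL.
The segregation rule (Category LB with Category CR) does not apply to Category TX with Category FL.
Every hazard category is within its ocean vessel limit and no segregation rule is violated.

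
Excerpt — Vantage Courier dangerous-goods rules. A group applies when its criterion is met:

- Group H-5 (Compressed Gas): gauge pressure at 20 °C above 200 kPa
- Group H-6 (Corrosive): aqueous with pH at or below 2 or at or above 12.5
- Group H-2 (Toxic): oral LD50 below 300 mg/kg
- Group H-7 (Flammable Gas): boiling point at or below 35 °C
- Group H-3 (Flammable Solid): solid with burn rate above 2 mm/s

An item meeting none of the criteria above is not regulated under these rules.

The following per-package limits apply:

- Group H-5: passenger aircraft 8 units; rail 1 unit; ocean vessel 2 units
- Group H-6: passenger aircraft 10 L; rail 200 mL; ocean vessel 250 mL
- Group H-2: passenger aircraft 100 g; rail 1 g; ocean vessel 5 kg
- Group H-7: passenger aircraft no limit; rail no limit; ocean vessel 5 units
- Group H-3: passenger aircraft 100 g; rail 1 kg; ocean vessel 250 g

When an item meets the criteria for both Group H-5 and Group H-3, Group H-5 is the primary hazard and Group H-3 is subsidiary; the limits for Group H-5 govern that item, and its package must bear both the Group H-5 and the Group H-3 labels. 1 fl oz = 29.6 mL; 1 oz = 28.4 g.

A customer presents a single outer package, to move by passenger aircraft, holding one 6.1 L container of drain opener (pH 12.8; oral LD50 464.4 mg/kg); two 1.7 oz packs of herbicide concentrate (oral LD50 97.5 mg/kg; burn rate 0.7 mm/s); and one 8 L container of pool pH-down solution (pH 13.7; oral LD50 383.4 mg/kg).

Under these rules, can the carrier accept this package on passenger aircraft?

No

Drain opener: pH 12.8 ≥ 12.5 → Group H-6 (Corrosive).
Oral LD50 97.5 mg/kg meets the Group H-2 criterion (Toxic), so the herbicide concentrate is Group H-2.
Pool pH-down solution: pH 13.7 ≥ 12.5 → Group H-6 (Corrosive).
Group H-2 quantity: two 1.7 oz packs = 96.56 g.
96.56 g is within the passenger aircraft limit of 100 g for Group H-2.
Total Group H-6: 6.1 L + 8 L = 14.1 L.
That exceeds the Group H-6 passenger aircraft limit of 10 L.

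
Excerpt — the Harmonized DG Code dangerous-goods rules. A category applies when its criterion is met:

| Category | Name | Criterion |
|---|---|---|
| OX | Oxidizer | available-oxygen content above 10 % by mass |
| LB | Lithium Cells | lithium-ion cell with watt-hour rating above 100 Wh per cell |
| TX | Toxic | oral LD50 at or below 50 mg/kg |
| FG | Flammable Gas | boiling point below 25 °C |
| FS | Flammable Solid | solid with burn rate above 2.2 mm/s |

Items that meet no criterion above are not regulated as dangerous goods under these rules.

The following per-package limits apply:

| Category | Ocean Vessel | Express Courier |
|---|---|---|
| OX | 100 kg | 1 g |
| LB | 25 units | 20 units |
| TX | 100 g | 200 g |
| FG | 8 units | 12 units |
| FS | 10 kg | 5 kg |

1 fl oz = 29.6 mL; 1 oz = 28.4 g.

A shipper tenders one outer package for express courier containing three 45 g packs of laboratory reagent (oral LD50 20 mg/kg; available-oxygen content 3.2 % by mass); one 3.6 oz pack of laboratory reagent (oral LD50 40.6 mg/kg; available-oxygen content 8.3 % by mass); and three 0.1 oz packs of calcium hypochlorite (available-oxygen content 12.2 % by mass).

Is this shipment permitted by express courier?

With oral LD50 20 mg/kg (≤ 50 mg/kg), the laboratory reagent falls in Category TX.
Laboratory reagent: oral LD50 40.6 mg/kg ≤ 50 mg/kg → Category TX (Toxic).
The calcium hypochlorite has available-oxygen content 12.2 % by mass, which is > 10 % by mass, so it is Category OX (Oxidizer).
Category OX quantity: three 0.1 oz packs = 8.52 g.
8.52 g > 1 g (express courier limit, Category OX) — over the limit.
Total Category TX: (three 45 g packs = 135 g) + (one 3.6 oz pack = 102.24 g) = 237.24 g.
237.24 g > 200 g (express courier limit, Category TX) — over the limit.

No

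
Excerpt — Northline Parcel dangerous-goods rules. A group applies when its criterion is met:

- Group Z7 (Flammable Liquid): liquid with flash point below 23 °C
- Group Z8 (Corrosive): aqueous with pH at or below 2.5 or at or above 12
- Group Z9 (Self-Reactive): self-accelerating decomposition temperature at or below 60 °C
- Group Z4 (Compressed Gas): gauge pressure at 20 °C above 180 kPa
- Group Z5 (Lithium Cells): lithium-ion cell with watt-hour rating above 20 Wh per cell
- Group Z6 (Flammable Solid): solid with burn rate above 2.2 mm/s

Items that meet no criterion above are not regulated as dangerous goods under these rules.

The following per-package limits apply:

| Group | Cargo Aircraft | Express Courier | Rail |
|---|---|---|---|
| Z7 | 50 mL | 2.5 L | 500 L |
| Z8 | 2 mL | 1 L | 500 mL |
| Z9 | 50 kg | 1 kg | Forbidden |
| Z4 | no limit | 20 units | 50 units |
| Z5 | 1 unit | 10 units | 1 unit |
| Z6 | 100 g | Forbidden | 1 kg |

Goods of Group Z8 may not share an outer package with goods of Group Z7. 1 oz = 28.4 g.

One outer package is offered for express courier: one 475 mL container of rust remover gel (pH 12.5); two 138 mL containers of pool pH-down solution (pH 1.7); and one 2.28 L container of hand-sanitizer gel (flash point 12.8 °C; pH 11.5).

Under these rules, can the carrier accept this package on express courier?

The rust remover gel has pH 12.5, which is ≥ 12, so it is Group Z8 (Corrosive).
pH 1.7 meets the Group Z8 criterion (Corrosive), so the pool pH-down solution is Group Z8.
Flash point 12.8 °C meets the Group Z7 criterion (Flammable Liquid), so the hand-sanitizer gel is Group Z7.
Total Group Z8: 475 mL + (two 138 mL containers = 276 mL) = 751 mL.
That is within the Group Z8 express courier limit of 1 L.
Group Z7 quantity: 2.28 L.
2.28 L is within the express courier limit of 2.5 L for Group Z7.
Group Z8 and Group Z7 may not share an outer package.

No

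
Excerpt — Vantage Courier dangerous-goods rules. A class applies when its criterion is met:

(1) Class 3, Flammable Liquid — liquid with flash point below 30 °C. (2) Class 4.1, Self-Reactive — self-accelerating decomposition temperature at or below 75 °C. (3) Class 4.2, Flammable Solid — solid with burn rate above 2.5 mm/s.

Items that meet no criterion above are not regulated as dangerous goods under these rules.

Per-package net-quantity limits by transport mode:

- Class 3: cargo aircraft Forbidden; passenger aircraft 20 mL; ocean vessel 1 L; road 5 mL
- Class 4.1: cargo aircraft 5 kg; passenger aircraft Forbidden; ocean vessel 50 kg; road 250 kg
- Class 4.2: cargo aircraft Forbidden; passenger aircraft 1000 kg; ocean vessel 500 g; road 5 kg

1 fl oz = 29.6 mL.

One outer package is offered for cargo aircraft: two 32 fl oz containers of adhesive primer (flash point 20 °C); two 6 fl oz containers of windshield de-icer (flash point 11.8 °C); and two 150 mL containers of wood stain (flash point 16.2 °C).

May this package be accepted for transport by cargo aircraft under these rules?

The adhesive primer has flash point 20 °C, which is < 30 °C, so it is Class 3 (Flammable Liquid).
Windshield de-icer: flash point 11.8 °C < 30 °C → Class 3 (Flammable Liquid).
With flash point 16.2 °C (< 30 °C), the wood stain falls in Class 3.
Total Class 3: (two 32 fl oz containers = 1894.4 mL) + (two 6 fl oz containers = 355.2 mL) + (two 150 mL containers = 300 mL) = 2549.6 mL.
Class 3 is Forbidden by cargo aircraft.

No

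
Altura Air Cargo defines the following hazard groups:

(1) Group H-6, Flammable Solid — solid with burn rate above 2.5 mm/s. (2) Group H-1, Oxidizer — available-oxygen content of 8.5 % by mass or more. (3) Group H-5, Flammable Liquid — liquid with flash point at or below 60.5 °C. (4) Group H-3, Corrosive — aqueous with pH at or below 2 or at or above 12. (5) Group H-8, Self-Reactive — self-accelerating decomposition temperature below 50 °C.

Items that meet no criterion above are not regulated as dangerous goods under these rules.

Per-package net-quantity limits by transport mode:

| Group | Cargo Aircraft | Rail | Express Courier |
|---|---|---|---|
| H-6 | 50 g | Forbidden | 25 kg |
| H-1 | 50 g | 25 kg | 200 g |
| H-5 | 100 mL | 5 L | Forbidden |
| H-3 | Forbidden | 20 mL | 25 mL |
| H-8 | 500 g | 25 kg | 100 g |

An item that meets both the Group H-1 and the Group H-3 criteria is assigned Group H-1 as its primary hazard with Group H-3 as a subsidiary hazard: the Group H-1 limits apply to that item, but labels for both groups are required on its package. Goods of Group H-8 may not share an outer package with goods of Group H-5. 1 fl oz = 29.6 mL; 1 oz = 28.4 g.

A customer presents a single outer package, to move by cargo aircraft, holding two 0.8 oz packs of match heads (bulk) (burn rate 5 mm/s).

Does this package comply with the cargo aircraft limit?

Yes

The match heads (bulk) have burn rate 5 mm/s, which is > 2.5 mm/s, so they are Group H-6 (Flammable Solid).
Group H-6 quantity: two 0.8 oz packs = 45.44 g.
45.44 g ≤ 50 g (cargo aircraft limit, Group H-6) — within limit.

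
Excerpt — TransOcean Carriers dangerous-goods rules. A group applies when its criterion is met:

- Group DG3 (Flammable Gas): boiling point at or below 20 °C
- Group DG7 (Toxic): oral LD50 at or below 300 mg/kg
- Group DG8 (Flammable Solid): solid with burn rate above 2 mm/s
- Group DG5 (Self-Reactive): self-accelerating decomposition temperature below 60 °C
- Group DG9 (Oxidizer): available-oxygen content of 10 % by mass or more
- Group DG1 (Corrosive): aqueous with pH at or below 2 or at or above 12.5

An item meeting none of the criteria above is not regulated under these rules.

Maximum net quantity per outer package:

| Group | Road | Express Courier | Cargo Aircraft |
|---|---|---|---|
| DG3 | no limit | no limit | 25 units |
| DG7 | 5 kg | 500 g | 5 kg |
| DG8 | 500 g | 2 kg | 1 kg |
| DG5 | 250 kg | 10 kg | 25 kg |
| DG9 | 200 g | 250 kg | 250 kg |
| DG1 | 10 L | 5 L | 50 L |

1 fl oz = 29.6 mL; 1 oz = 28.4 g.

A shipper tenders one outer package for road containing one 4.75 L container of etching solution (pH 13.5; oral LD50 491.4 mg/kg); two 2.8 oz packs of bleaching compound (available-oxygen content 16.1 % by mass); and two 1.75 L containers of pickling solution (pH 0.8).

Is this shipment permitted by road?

pH 13.5 meets the Group DG1 criterion (Corrosive), so the etching solution is Group DG1.
The bleaching compound has available-oxygen content 16.1 % by mass, which is ≥ 10 % by mass, so it is Group DG9 (Oxidizer).
Pickling solution: pH 0.8 ≤ 2 → Group DG1 (Corrosive).
Group DG1 net quantity: 4.75 L + (two 1.75 L containers = 3.5 L) = 8.25 L.
8.25 L is within the road limit of 10 L for Group DG1.
Group DG9 quantity: two 2.8 oz packs = 159.04 g.
That is within the Group DG9 road limit of 200 g.
Every hazard group is within its road limit and no segregation rule is violated.

Yes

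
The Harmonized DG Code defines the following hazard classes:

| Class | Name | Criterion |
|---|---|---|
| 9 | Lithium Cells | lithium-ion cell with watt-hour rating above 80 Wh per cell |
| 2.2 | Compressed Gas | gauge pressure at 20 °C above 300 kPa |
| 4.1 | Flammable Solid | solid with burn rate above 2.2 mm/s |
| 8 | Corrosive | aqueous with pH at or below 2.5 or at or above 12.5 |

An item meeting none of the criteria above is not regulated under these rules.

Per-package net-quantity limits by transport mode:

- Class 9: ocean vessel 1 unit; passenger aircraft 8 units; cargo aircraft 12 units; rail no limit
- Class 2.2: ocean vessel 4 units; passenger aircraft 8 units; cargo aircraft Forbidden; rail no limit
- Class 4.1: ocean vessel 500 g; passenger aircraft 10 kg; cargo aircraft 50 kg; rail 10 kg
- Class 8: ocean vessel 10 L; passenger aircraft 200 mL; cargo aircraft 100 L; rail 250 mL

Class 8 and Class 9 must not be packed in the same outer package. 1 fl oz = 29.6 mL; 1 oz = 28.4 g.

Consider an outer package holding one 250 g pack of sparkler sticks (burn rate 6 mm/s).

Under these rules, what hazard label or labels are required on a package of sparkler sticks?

With burn rate 6 mm/s (> 2.2 mm/s), the sparkler sticks fall in Class 4.1.
Only the Class 4.1 label is required.

Class 4.1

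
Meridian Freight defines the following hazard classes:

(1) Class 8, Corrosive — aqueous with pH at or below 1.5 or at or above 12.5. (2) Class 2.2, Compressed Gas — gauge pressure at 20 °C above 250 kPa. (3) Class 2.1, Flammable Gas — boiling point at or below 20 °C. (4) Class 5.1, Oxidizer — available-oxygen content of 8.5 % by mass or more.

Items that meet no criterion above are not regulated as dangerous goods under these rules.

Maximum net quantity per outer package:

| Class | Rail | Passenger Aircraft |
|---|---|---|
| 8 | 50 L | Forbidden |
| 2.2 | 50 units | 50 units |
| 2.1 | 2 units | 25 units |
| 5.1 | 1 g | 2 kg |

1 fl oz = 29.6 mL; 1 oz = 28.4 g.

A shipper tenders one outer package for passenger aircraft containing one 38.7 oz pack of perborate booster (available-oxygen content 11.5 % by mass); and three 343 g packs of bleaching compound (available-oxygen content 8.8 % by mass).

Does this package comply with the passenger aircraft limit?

No

With available-oxygen content 11.5 % by mass (≥ 8.5 % by mass), the perborate booster falls in Class 5.1.
Bleaching compound: available-oxygen content 8.8 % by mass ≥ 8.5 % by mass → Class 5.1 (Oxidizer).
Total Class 5.1: (one 38.7 oz pack = 1099.08 g) + (three 343 g packs = 1.029 kg) = 2128.08 g.
That exceeds the Class 5.1 passenger aircraft limit of 2 kg.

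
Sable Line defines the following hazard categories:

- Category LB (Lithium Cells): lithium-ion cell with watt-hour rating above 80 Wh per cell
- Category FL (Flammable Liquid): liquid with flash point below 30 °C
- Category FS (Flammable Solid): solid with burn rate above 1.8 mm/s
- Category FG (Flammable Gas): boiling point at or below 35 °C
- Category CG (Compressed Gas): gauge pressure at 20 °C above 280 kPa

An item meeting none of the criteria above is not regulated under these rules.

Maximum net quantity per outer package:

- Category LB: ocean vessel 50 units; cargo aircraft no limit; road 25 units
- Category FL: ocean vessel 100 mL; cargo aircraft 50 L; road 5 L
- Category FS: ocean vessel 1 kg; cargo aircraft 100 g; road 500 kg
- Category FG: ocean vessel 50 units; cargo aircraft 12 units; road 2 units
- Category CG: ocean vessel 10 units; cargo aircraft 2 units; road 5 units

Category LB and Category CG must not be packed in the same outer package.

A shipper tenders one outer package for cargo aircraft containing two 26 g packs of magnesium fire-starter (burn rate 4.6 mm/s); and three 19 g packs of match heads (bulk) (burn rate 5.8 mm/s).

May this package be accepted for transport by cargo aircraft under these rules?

Burn rate 4.6 mm/s meets the Category FS criterion (Flammable Solid), so the magnesium fire-starter is Category FS.
Match heads (bulk): burn rate 5.8 mm/s > 1.8 mm/s → Category FS (Flammable Solid).
Category FS net quantity: (two 26 g packs = 52 g) + (three 19 g packs = 57 g) = 109 g.
109 g > 100 g (cargo aircraft limit, Category FS) — over the limit.

No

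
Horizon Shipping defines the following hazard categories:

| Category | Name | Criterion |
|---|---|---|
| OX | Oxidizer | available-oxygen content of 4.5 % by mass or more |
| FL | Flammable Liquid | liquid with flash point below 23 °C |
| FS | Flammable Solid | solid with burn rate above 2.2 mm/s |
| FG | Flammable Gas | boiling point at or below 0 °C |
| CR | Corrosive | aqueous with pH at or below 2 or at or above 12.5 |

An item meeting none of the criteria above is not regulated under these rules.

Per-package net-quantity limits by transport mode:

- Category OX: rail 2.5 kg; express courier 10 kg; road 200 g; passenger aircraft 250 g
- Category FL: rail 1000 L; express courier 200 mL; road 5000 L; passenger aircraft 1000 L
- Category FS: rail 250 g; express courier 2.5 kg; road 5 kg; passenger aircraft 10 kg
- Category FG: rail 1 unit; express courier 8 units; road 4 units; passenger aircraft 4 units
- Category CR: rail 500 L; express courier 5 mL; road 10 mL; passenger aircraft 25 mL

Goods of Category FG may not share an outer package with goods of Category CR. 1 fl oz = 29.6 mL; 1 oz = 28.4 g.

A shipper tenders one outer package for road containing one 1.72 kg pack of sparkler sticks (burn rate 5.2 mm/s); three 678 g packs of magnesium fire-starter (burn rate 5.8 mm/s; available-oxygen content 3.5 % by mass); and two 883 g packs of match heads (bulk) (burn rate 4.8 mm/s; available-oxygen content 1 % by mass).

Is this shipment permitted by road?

No

Burn rate 5.2 mm/s meets the Category FS criterion (Flammable Solid), so the sparkler sticks are Category FS.
The magnesium fire-starter has burn rate 5.8 mm/s, which is > 2.2 mm/s, so it is Category FS (Flammable Solid).
Match heads (bulk): burn rate 4.8 mm/s > 2.2 mm/s → Category FS (Flammable Solid).
Total Category FS: 1.72 kg + (three 678 g packs = 2.034 kg) + (two 883 g packs = 1.766 kg) = 5.52 kg.
5.52 kg > 5 kg (road limit, Category FS) — over the limit.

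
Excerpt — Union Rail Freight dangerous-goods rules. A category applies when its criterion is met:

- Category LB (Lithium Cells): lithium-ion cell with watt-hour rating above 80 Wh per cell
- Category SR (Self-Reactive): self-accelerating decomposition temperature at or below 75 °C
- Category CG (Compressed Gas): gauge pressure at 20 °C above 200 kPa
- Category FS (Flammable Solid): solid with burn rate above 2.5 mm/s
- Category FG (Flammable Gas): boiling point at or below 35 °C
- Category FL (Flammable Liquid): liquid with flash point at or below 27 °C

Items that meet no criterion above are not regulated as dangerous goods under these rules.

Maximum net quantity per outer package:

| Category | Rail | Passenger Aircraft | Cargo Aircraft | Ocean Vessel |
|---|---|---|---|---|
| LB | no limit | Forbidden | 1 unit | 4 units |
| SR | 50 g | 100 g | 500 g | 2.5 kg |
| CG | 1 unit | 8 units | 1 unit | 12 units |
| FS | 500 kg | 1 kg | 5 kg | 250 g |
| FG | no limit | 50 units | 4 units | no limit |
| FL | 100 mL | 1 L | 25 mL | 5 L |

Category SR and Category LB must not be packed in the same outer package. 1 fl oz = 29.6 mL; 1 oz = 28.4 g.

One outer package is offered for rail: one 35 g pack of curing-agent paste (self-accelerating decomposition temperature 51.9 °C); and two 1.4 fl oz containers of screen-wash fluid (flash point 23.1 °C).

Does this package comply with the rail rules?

Yes

The curing-agent paste has self-accelerating decomposition temperature 51.9 °C, which is ≤ 75 °C, so it is Category SR (Self-Reactive).
Flash point 23.1 °C meets the Category FL criterion (Flammable Liquid), so the screen-wash fluid is Category FL.
Category SR quantity: 35 g.
35 g ≤ 50 g (rail limit, Category SR) — within limit.
Category FL quantity: two 1.4 fl oz containers = 82.88 mL.
82.88 mL is within the rail limit of 100 mL for Category FL.
The segregation rule (Category SR with Category LB) does not apply to Category SR with Category FL.
Every hazard category is within its rail limit and no segregation rule is violated.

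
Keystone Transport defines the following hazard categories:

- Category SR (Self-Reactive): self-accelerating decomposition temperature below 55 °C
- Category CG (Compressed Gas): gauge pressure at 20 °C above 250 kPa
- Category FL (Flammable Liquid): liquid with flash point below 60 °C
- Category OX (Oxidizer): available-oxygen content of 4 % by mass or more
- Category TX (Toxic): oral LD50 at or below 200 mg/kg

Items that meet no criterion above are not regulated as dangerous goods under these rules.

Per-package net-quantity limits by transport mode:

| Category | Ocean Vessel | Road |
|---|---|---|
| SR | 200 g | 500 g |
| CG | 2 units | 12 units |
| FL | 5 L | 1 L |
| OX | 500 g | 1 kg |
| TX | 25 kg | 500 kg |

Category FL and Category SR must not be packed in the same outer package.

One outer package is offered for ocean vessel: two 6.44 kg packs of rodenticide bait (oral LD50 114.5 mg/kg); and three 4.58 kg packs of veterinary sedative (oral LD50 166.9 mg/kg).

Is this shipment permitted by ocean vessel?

With oral LD50 114.5 mg/kg (≤ 200 mg/kg), the rodenticide bait falls in Category TX.
With oral LD50 166.9 mg/kg (≤ 200 mg/kg), the veterinary sedative falls in Category TX.
Total Category TX: (two 6.44 kg packs = 12.88 kg) + (three 4.58 kg packs = 13.74 kg) = 26.62 kg.
That exceeds the Category TX ocean vessel limit of 25 kg.

No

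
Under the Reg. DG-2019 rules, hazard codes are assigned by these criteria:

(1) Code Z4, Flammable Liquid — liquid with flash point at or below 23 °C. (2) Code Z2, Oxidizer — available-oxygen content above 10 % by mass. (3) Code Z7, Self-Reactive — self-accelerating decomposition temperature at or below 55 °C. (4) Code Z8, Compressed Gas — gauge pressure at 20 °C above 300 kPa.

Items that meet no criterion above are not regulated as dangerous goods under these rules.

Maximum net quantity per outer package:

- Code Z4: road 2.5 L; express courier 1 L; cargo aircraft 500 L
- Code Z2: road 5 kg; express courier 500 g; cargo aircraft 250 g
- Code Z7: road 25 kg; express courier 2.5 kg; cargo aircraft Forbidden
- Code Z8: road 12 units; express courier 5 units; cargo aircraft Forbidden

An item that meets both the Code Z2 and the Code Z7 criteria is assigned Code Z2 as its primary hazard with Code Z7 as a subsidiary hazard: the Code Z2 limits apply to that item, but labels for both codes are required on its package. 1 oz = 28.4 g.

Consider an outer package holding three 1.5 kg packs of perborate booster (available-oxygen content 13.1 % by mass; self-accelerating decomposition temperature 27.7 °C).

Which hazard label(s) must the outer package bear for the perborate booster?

Code Z2 and Z7

With available-oxygen content 13.1 % by mass (> 10 % by mass), the perborate booster falls in Code Z2.
Self-accelerating decomposition temperature 27.7 °C meets the Code Z7 criterion (Self-Reactive), so the perborate booster is Code Z7.
By the precedence rule Code Z2 is primary and Code Z7 is subsidiary, and that rule requires both labels on the package.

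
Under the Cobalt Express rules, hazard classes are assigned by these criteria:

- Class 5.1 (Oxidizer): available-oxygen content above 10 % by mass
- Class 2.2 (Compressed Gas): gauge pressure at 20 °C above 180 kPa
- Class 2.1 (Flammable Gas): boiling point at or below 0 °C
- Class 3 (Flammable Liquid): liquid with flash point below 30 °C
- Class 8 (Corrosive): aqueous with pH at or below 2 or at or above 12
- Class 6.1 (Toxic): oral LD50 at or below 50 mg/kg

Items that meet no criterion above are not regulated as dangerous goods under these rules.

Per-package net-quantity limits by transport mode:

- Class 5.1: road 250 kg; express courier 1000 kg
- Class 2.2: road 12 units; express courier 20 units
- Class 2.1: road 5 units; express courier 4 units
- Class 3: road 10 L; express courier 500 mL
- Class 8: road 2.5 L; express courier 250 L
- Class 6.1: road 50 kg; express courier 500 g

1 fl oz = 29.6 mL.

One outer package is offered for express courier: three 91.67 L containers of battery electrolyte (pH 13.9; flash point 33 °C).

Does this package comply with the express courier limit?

Battery electrolyte: pH 13.9 ≥ 12 → Class 8 (Corrosive).
Class 8 quantity: three 91.67 L containers = 275.01 L.
275.01 L > 250 L (express courier limit, Class 8) — over the limit.

No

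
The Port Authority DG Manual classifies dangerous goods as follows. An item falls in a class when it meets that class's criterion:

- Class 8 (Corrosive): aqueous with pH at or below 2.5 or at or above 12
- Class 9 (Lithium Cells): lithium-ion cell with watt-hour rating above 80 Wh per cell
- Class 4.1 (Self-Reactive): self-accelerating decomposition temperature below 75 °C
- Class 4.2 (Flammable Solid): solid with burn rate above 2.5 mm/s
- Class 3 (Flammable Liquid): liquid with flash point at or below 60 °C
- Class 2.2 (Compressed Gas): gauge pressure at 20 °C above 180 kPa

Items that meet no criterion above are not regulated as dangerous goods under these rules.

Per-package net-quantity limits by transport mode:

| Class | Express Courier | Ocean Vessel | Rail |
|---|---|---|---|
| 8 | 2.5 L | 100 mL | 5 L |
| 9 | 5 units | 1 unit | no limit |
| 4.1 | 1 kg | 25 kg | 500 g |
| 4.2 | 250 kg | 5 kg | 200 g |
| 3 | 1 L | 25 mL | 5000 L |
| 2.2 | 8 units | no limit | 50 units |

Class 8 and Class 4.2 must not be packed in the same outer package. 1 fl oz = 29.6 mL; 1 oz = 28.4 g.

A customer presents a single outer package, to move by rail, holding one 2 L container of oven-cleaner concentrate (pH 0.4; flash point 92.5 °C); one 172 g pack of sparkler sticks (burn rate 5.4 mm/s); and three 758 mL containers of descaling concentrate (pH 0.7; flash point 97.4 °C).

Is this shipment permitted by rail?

No

pH 0.4 meets the Class 8 criterion (Corrosive), so the oven-cleaner concentrate is Class 8.
The sparkler sticks have burn rate 5.4 mm/s, which is > 2.5 mm/s, so they are Class 4.2 (Flammable Solid).
Descaling concentrate: pH 0.7 ≤ 2.5 → Class 8 (Corrosive).
Total Class 8: 2 L + (three 758 mL containers = 2.274 L) = 4.274 L.
4.274 L is within the rail limit of 5 L for Class 8.
Class 4.2 quantity: 172 g.
That is within the Class 4.2 rail limit of 200 g.
Class 8 and Class 4.2 may not share an outer package.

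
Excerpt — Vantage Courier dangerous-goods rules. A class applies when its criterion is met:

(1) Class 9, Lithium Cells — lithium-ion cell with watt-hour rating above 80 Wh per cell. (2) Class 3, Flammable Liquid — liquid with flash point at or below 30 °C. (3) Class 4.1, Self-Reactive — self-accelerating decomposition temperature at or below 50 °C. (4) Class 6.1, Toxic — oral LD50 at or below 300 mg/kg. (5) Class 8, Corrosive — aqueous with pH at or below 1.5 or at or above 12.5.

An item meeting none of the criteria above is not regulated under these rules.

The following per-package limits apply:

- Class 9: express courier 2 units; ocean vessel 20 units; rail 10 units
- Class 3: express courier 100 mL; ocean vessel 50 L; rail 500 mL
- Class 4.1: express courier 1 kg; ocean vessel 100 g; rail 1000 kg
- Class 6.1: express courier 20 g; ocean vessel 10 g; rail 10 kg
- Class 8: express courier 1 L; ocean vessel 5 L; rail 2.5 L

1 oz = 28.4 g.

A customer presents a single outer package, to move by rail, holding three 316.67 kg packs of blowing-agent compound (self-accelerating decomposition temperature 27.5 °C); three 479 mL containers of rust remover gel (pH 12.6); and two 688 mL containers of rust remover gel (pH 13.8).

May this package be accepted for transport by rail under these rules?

No

Blowing-agent compound: self-accelerating decomposition temperature 27.5 °C ≤ 50 °C → Class 4.1 (Self-Reactive).
The rust remover gel has pH 12.6, which is ≥ 12.5, so it is Class 8 (Corrosive).
pH 13.8 meets the Class 8 criterion (Corrosive), so the rust remover gel is Class 8.
Class 8 net quantity: (three 479 mL containers = 1.437 L) + (two 688 mL containers = 1.376 L) = 2.813 L.
2.813 L > 2.5 L (rail limit, Class 8) — over the limit.
Class 4.1 quantity: three 316.67 kg packs = 950.01 kg.
950.01 kg is within the rail limit of 1000 kg for Class 4.1.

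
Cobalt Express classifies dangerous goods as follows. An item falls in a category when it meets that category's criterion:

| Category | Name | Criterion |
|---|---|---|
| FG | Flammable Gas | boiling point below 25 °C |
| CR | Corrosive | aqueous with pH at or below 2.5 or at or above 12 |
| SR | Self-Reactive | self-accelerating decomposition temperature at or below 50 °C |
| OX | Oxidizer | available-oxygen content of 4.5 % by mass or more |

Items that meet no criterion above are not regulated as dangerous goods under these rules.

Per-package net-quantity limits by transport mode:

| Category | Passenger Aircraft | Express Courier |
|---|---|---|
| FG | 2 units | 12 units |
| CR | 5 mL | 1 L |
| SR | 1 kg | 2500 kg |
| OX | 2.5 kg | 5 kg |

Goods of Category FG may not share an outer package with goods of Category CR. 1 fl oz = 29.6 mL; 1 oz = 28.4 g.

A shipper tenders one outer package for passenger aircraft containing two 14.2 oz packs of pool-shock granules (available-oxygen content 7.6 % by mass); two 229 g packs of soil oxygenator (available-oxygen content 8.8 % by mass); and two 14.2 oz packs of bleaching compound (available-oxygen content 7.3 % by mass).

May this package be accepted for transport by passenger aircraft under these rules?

Yes

Available-oxygen content 7.6 % by mass meets the Category OX criterion (Oxidizer), so the pool-shock granules are Category OX.
With available-oxygen content 8.8 % by mass (≥ 4.5 % by mass), the soil oxygenator falls in Category OX.
With available-oxygen content 7.3 % by mass (≥ 4.5 % by mass), the bleaching compound falls in Category OX.
Category OX net quantity: (two 14.2 oz packs = 806.56 g) + (two 229 g packs = 458 g) + (two 14.2 oz packs = 806.56 g) = 2071.12 g.
That is within the Category OX passenger aircraft limit of 2.5 kg.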